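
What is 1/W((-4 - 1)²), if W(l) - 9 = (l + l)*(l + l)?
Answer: 1/2509 ≈ 0.00039857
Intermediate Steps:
W(l) = 9 + 4*l² (W(l) = 9 + (l + l)*(l + l) = 9 + (2*l)*(2*l) = 9 + 4*l²)
1/W((-4 - 1)²) = 1/(9 + 4*((-4 - 1)²)²) = 1/(9 + 4*((-5)²)²) = 1/(9 + 4*25²) = 1/(9 + 4*625) = 1/(9 + 2500) = 1/2509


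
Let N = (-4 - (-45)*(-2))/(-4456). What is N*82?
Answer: 1927/1114 ≈ 1.7298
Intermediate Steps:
N = 47/2228 (N = (-4 - 9*10)*(-1/4456) = (-4 - 90)*(-1/4456) = -94*(-1/4456) = 47/2228 ≈ 0.021095)
N*82 = (47/2228)*82 = 1927/1114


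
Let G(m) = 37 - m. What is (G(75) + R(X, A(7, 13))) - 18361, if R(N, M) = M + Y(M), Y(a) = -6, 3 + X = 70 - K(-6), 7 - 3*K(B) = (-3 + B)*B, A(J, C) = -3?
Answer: -18408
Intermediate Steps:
K(B) = 7/3 - B*(-3 + B)/3 (K(B) = 7/3 - (-3 + B)*B/3 = 7/3 - B*(-3 + B)/3)
X = 248/3 (X = -3 + (70 - (7/3 - 6 - ⅓*(-6)²)) = -3 + (70 - (7/3 - 6 - ⅓*36)) = -3 + (70 - (7/3 - 6 - 12)) = -3 + (70 - 1*(-47/3)) = -3 + (70 + 47/3) = -3 + 257/3 = 248/3 ≈ 82.667)
R(N, M) = -6 + M (R(N, M) = M - 6 = -6 + M)
(G(75) + R(X, A(7, 13))) - 18361 = ((37 - 1*75) + (-6 - 3)) - 18361 = ((37 - 75) - 9) - 18361 = (-38 - 9) - 18361 = -47 - 18361 = -18408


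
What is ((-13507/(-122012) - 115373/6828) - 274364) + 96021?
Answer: -18573896233091/104137242 ≈ -1.7836e+5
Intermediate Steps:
((-13507/(-122012) - 115373/6828) - 274364) + 96021 = ((-13507*(-1/122012) - 115373*1/6828) - 274364) + 96021 = ((13507/122012 - 115373/6828) - 274364) + 96021 = (-1748083085/104137242 - 274364) + 96021 = -28573258347173/104137242 + 96021 = -18573896233091/104137242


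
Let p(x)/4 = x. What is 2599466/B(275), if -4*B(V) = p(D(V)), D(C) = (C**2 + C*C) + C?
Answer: -136814/7975 ≈ -17.155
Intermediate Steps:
D(C) = C + 2*C**2 (D(C) = (C**2 + C**2) + C = 2*C**2 + C = C + 2*C**2)
p(x) = 4*x
B(V) = -V*(1 + 2*V)
2599466/B(275) = 2599466/((-1*275*(1 + 2*275))) = 2599466/((-1*275*(1 + 550))) = 2599466/((-1*275*551)) = 2599466/(-151525) = 2599466*(-1/151525) = -136814/7975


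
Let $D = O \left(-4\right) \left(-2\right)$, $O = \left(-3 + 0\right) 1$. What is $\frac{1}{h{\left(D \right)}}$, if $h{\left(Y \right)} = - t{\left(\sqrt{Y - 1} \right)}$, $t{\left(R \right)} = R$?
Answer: $\frac{i}{5} \approx 0.2 i$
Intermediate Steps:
$O = -3$ ($O = \left(-3\right) 1 = -3$)
$D = -24$ ($D = \left(-3\right) \left(-4\right) \left(-2\right) = 12 \left(-2\right) = -24$)
$h{\left(Y \right)} = - \sqrt{-1 + Y}$ ($h{\left(Y \right)} = - \sqrt{Y - 1} = - \sqrt{-1 + Y}$)
$\frac{1}{h{\left(D \right)}} = \frac{1}{\left(-1\right) \sqrt{-1 - 24}} = \frac{1}{\left(-1\right) \sqrt{-25}} = \frac{1}{\left(-1\right) 5 i} = \frac{1}{\left(-5\right) i} = \frac{i}{5}$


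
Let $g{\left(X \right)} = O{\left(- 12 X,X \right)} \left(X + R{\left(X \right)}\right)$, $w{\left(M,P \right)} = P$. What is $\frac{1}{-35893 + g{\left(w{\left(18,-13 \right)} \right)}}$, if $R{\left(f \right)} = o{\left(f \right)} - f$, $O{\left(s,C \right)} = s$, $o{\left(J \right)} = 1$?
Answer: $- \frac{1}{35737} \approx -2.7982 \cdot 10^{-5}$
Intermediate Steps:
$R{\left(f \right)} = 1 - f$
$g{\left(X \right)} = - 12 X$ ($g{\left(X \right)} = - 12 X \left(X - \left(-1 + X\right)\right) = - 12 X 1 = - 12 X$)
$\frac{1}{-35893 + g{\left(w{\left(18,-13 \right)} \right)}} = \frac{1}{-35893 - -156} = \frac{1}{-35893 + 156} = \frac{1}{-35737} = - \frac{1}{35737}$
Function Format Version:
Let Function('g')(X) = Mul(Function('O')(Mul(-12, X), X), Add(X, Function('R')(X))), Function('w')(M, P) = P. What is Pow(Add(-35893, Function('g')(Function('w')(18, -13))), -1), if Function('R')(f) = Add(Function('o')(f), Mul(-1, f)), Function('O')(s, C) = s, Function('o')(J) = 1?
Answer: Rational(-1, 35737) ≈ -2.7982e-5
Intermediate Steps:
Function('R')(f) = Add(1, Mul(-1, f))
Function('g')(X) = Mul(-12, X) (Function('g')(X) = Mul(Mul(-12, X), Add(X, Add(1, Mul(-1, X)))) = Mul(Mul(-12, X), 1) = Mul(-12, X))
Pow(Add(-35893, Function('g')(Function('w')(18, -13))), -1) = Pow(Add(-35893, Mul(-12, -13)), -1) = Pow(Add(-35893, 156), -1) = Pow(-35737, -1) = Rational(-1, 35737)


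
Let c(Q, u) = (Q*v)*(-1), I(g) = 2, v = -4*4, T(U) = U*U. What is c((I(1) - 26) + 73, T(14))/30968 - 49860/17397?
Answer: -433794/152707 ≈ -2.8407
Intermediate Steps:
T(U) = U²
v = -16
c(Q, u) = 16*Q (c(Q, u) = (Q*(-16))*(-1) = -16*Q*(-1) = 16*Q)
c((I(1) - 26) + 73, T(14))/30968 - 49860/17397 = (16*((2 - 26) + 73))/30968 - 49860/17397 = (16*(-24 + 73))*(1/30968) - 49860*1/17397 = (16*49)*(1/30968) - 5540/1933 = 784*(1/30968) - 5540/1933 = 2/79 - 5540/1933 = -433794/152707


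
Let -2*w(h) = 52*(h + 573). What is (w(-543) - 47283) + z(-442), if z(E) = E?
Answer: -48505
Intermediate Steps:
w(h) = -14898 - 26*h (w(h) = -26*(h + 573) = -26*(573 + h) = -(29796 + 52*h)/2 = -14898 - 26*h)
(w(-543) - 47283) + z(-442) = ((-14898 - 26*(-543)) - 47283) - 442 = ((-14898 + 14118) - 47283) - 442 = (-780 - 47283) - 442 = -48063 - 442 = -48505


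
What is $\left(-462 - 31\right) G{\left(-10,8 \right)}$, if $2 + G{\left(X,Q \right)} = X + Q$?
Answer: $1972$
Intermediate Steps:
$G{\left(X,Q \right)} = -2 + Q + X$ ($G{\left(X,Q \right)} = -2 + \left(X + Q\right) = -2 + \left(Q + X\right) = -2 + Q + X$)
$\left(-462 - 31\right) G{\left(-10,8 \right)} = \left(-462 - 31\right) \left(-2 + 8 - 10\right) = \left(-462 - 31\right) \left(-4\right) = \left(-493\right) \left(-4\right) = 1972$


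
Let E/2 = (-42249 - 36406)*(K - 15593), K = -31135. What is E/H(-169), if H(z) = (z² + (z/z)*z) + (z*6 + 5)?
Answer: 7350781680/27383 ≈ 2.6844e+5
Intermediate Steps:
E = 7350781680 (E = 2*((-42249 - 36406)*(-31135 - 15593)) = 2*(-78655*(-46728)) = 2*3675390840 = 7350781680)
H(z) = 5 + z² + 7*z (H(z) = (z² + 1*z) + (6*z + 5) = (z² + z) + (5 + 6*z) = (z + z²) + (5 + 6*z) = 5 + z² + 7*z)
E/H(-169) = 7350781680/(5 + (-169)² + 7*(-169)) = 7350781680/(5 + 28561 - 1183) = 7350781680/27383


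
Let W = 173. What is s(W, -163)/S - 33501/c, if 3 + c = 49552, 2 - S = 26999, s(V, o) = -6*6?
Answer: -300880911/445891451 ≈ -0.67478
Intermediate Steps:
s(V, o) = -36
S = -26997 (S = 2 - 1*26999 = 2 - 26999 = -26997)
c = 49549 (c = -3 + 49552 = 49549)
s(W, -163)/S - 33501/c = -36/(-26997) - 33501/49549 = -36*(-1/26997) - 33501*1/49549 = 12/8999 - 33501/49549 = -300880911/445891451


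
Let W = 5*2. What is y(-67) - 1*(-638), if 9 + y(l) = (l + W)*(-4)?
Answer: 857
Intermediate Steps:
W = 10
y(l) = -49 - 4*l (y(l) = -9 + (l + 10)*(-4) = -9 + (10 + l)*(-4) = -9 + (-40 - 4*l) = -49 - 4*l)
y(-67) - 1*(-638) = (-49 - 4*(-67)) - 1*(-638) = (-49 + 268) + 638 = 219 + 638 = 857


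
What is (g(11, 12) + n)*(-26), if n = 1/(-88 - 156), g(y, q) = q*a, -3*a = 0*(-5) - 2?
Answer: -25363/122 ≈ -207.89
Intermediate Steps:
a = ⅔ (a = -(0*(-5) - 2)/3 = -(0 - 2)/3 = -⅓*(-2) = ⅔ ≈ 0.66667)
g(y, q) = 2*q/3 (g(y, q) = q*(⅔) = 2*q/3)
n = -1/244 (n = 1/(-244) = -1/244 ≈ -0.0040984)
(g(11, 12) + n)*(-26) = ((⅔)*12 - 1/244)*(-26) = (8 - 1/244)*(-26) = (1951/244)*(-26) = -25363/122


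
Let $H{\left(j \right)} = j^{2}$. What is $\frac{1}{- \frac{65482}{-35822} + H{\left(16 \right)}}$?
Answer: $\frac{17911}{4617957} \approx 0.0038786$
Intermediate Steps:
$\frac{1}{- \frac{65482}{-35822} + H{\left(16 \right)}} = \frac{1}{- \frac{65482}{-35822} + 16^{2}} = \frac{1}{\left(-65482\right) \left(- \frac{1}{35822}\right) + 256} = \frac{1}{\frac{32741}{17911} + 256} = \frac{1}{\frac{4617957}{17911}} = \frac{17911}{4617957}$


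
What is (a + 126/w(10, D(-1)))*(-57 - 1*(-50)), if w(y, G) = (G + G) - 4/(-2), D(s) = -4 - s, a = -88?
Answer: 1673/2 ≈ 836.50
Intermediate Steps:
w(y, G) = 2 + 2*G (w(y, G) = 2*G - 4*(-1/2) = 2*G + 2 = 2 + 2*G)
(a + 126/w(10, D(-1)))*(-57 - 1*(-50)) = (-88 + 126/(2 + 2*(-4 - 1*(-1))))*(-57 - 1*(-50)) = (-88 + 126/(2 + 2*(-4 + 1)))*(-57 + 50) = (-88 + 126/(2 + 2*(-3)))*(-7) = (-88 + 126/(2 - 6))*(-7) = (-88 + 126/(-4))*(-7) = (-88 + 126*(-1/4))*(-7) = (-88 - 63/2)*(-7) = -239/2*(-7) = 1673/2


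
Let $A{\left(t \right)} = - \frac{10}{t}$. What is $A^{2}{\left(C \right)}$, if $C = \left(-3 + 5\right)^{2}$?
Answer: $\frac{25}{4} \approx 6.25$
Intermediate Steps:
$C = 4$ ($C = 2^{2} = 4$)
$A^{2}{\left(C \right)} = \left(- \frac{10}{4}\right)^{2} = \left(\left(-10\right) \frac{1}{4}\right)^{2} = \left(- \frac{5}{2}\right)^{2} = \frac{25}{4}$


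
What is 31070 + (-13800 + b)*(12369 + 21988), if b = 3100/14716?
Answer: -1744170828195/3679 ≈ -4.7409e+8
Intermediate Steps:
b = 775/3679 (b = 3100*(1/14716) = 775/3679 ≈ 0.21065)
31070 + (-13800 + b)*(12369 + 21988) = 31070 + (-13800 + 775/3679)*(12369 + 21988) = 31070 - 50769425/3679*34357 = 31070 - 1744285134725/3679 = -1744170828195/3679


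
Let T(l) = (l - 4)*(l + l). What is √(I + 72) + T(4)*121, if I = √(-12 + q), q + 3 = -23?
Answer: √(72 + I*√38) ≈ 8.493 + 0.36291*I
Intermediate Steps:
q = -26 (q = -3 - 23 = -26)
T(l) = 2*l*(-4 + l) (T(l) = (-4 + l)*(2*l) = 2*l*(-4 + l))
I = I*√38 (I = √(-12 - 26) = √(-38) = I*√38 ≈ 6.1644*I)
√(I + 72) + T(4)*121 = √(I*√38 + 72) + (2*4*(-4 + 4))*121 = √(72 + I*√38) + (2*4*0)*121 = √(72 + I*√38) + 0*121 = √(72 + I*√38) + 0 = √(72 + I*√38)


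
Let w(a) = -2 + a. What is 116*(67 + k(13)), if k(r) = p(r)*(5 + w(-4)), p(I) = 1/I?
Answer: 100920/13 ≈ 7763.1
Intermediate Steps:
p(I) = 1/I
k(r) = -1/r (k(r) = (5 + (-2 - 4))/r = (5 - 6)/r = -1/r)
116*(67 + k(13)) = 116*(67 - 1/13) = 116*(870/13) = 100920/13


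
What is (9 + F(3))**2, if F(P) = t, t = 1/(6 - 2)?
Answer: 1369/16 ≈ 85.563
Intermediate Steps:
t = 1/4 ≈ 0.25000
F(P) = 1/4
(9 + F(3))**2 = (9 + 1/4)**2 = (37/4)**2 = 1369/16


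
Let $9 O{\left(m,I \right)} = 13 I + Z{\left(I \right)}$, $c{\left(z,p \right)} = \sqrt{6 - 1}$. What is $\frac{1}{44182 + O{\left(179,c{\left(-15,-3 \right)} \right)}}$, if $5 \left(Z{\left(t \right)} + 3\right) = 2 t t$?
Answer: $\frac{3578733}{158115182924} - \frac{117 \sqrt{5}}{158115182924} \approx 2.2632 \cdot 10^{-5}$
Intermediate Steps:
$c{\left(z,p \right)} = \sqrt{5}$
$Z{\left(t \right)} = -3 + \frac{2 t^{2}}{5}$ ($Z{\left(t \right)} = -3 + \frac{2 t t}{5} = -3 + \frac{2 t^{2}}{5}$)
$O{\left(m,I \right)} = - \frac{1}{3} + \frac{2 I^{2}}{45} + \frac{13 I}{9}$ ($O{\left(m,I \right)} = \frac{13 I + \left(-3 + \frac{2 I^{2}}{5}\right)}{9} = \frac{-3 + 13 I + \frac{2 I^{2}}{5}}{9} = - \frac{1}{3} + \frac{2 I^{2}}{45} + \frac{13 I}{9}$)
$\frac{1}{44182 + O{\left(179,c{\left(-15,-3 \right)} \right)}} = \frac{1}{44182 + \left(- \frac{1}{3} + \frac{2 \left(\sqrt{5}\right)^{2}}{45} + \frac{13 \sqrt{5}}{9}\right)} = \frac{1}{44182 + \left(- \frac{1}{3} + \frac{2}{45} \cdot 5 + \frac{13 \sqrt{5}}{9}\right)} = \frac{1}{44182 + \left(- \frac{1}{3} + \frac{2}{9} + \frac{13 \sqrt{5}}{9}\right)} = \frac{1}{44182 - \left(\frac{1}{9} - \frac{13 \sqrt{5}}{9}\right)} = \frac{1}{\frac{397637}{9} + \frac{13 \sqrt{5}}{9}}$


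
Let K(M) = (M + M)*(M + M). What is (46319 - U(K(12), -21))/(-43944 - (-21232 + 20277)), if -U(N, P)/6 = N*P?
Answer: 26257/42989 ≈ 0.61078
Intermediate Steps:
K(M) = 4*M² (K(M) = (2*M)*(2*M) = 4*M²)
U(N, P) = -6*N*P
(46319 - U(K(12), -21))/(-43944 - (-21232 + 20277)) = (46319 - (-6)*4*12²*(-21))/(-43944 - (-21232 + 20277)) = (46319 - (-6)*4*144*(-21))/(-43944 - 1*(-955)) = (46319 - (-6)*576*(-21))/(-43944 + 955) = (46319 - 1*72576)/(-42989) = (46319 - 72576)*(-1/42989) = -26257*(-1/42989) = 26257/42989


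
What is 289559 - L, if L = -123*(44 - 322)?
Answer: 255365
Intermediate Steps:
L = 34194 (L = -123*(-278) = 34194)
289559 - L = 289559 - 1*34194 = 289559 - 34194 = 255365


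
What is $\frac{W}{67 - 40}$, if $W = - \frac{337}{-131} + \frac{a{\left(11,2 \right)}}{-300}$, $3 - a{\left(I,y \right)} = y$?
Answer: $\frac{100969}{1061100} \approx 0.095155$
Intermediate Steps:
$a{\left(I,y \right)} = 3 - y$
$W = \frac{100969}{39300}$ ($W = - \frac{337}{-131} + \frac{3 - 2}{-300} = \left(-337\right) \left(- \frac{1}{131}\right) + \left(3 - 2\right) \left(- \frac{1}{300}\right) = \frac{337}{131} + 1 \left(- \frac{1}{300}\right) = \frac{337}{131} - \frac{1}{300} = \frac{100969}{39300} \approx 2.5692$)
$\frac{W}{67 - 40} = \frac{100969}{39300 \left(67 - 40\right)} = \frac{100969}{39300 \cdot 27} = \frac{100969}{39300} \cdot \frac{1}{27} = \frac{100969}{1061100}$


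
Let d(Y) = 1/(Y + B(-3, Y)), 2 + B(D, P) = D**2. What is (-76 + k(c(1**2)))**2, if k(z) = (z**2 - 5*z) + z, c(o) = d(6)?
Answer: 166281025/28561 ≈ 5822.0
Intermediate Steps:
B(D, P) = -2 + D**2
d(Y) = 1/(7 + Y) (d(Y) = 1/(Y + (-2 + (-3)**2)) = 1/(Y + (-2 + 9)) = 1/(Y + 7) = 1/(7 + Y))
c(o) = 1/13 (c(o) = 1/(7 + 6) = 1/13)
k(z) = z**2 - 4*z
(-76 + k(c(1**2)))**2 = (-76 + (-4 + 1/13)/13)**2 = (-76 + (1/13)*(-51/13))**2 = (-76 - 51/169)**2 = (-12895/169)**2 = 166281025/28561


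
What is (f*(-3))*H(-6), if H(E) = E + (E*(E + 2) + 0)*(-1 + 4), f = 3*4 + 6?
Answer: -3564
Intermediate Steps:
f = 18 (f = 12 + 6 = 18)
H(E) = E + 3*E*(2 + E) (H(E) = E + (E*(2 + E) + 0)*3 = E + (E*(2 + E))*3 = E + 3*E*(2 + E))
(f*(-3))*H(-6) = (18*(-3))*(-6*(7 + 3*(-6))) = -(-324)*(7 - 18) = -(-324)*(-11) = -54*66 = -3564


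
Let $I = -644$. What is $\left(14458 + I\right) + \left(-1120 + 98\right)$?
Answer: $12792$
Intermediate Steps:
$\left(14458 + I\right) + \left(-1120 + 98\right) = \left(14458 - 644\right) + \left(-1120 + 98\right) = 13814 - 1022 = 12792$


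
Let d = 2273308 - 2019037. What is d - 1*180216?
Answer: 74055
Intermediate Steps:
d = 254271
d - 1*180216 = 254271 - 1*180216 = 254271 - 180216 = 74055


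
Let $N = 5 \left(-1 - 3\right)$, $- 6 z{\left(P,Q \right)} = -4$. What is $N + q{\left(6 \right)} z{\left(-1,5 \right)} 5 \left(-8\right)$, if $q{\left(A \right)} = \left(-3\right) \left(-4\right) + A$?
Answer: $-500$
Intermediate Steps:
$z{\left(P,Q \right)} = \frac{2}{3}$ ($z{\left(P,Q \right)} = \left(- \frac{1}{6}\right) \left(-4\right) = \frac{2}{3}$)
$q{\left(A \right)} = 12 + A$
$N = -20$ ($N = 5 \left(-4\right) = -20$)
$N + q{\left(6 \right)} z{\left(-1,5 \right)} 5 \left(-8\right) = -20 + \left(12 + 6\right) \frac{2}{3} \cdot 5 \left(-8\right) = -20 + 18 \cdot \frac{2}{3} \cdot 5 \left(-8\right) = -20 + 12 \cdot 5 \left(-8\right) = -20 + 60 \left(-8\right) = -20 - 480 = -500$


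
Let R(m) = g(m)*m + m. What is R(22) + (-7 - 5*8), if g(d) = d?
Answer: 459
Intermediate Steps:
R(m) = m + m² (R(m) = m*m + m = m² + m = m + m²)
R(22) + (-7 - 5*8) = 22*(1 + 22) + (-7 - 5*8) = 22*23 + (-7 - 40) = 506 - 47 = 459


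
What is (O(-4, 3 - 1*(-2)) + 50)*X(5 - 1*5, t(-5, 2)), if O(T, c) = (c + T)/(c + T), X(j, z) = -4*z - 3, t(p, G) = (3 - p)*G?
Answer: -3417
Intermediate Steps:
t(p, G) = G*(3 - p)
X(j, z) = -3 - 4*z
O(T, c) = 1 (O(T, c) = (T + c)/(T + c) = 1)
(O(-4, 3 - 1*(-2)) + 50)*X(5 - 1*5, t(-5, 2)) = (1 + 50)*(-3 - 8*(3 - 1*(-5))) = 51*(-3 - 8*(3 + 5)) = 51*(-3 - 8*8) = 51*(-3 - 4*16) = 51*(-3 - 64) = 51*(-67) = -3417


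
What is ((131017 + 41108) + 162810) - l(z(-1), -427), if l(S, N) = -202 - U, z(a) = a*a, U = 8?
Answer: 335145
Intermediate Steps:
z(a) = a²
l(S, N) = -210 (l(S, N) = -202 - 1*8 = -202 - 8 = -210)
((131017 + 41108) + 162810) - l(z(-1), -427) = ((131017 + 41108) + 162810) - 1*(-210) = (172125 + 162810) + 210 = 334935 + 210 = 335145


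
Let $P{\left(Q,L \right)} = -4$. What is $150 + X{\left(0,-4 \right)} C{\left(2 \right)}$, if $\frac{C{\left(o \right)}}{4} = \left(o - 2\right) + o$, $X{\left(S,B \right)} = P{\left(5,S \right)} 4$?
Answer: $22$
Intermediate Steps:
$X{\left(S,B \right)} = -16$ ($X{\left(S,B \right)} = \left(-4\right) 4 = -16$)
$C{\left(o \right)} = -8 + 8 o$ ($C{\left(o \right)} = 4 \left(\left(o - 2\right) + o\right) = 4 \left(\left(-2 + o\right) + o\right) = 4 \left(-2 + 2 o\right) = -8 + 8 o$)
$150 + X{\left(0,-4 \right)} C{\left(2 \right)} = 150 - 16 \left(-8 + 8 \cdot 2\right) = 150 - 16 \left(-8 + 16\right) = 150 - 128 = 22$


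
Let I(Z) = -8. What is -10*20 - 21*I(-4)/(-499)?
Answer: -99968/499 ≈ -200.34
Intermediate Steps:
-10*20 - 21*I(-4)/(-499) = -10*20 - (-168)/(-499) = -200 - (-168)*(-1)/499 = -200 - 21*8/499 = -200 - 168/499 = -99968/499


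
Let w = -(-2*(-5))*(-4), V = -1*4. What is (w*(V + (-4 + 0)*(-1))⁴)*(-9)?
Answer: 0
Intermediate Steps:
V = -4
w = 40 (w = -10*(-4) = -1*(-40) = 40)
(w*(V + (-4 + 0)*(-1))⁴)*(-9) = (40*(-4 + (-4 + 0)*(-1))⁴)*(-9) = (40*(-4 - 4*(-1))⁴)*(-9) = (40*(-4 + 4)⁴)*(-9) = (40*0⁴)*(-9) = (40*0)*(-9) = 0*(-9) = 0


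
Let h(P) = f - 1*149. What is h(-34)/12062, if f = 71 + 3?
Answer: -75/12062 ≈ -0.0062179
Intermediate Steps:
f = 74
h(P) = -75 (h(P) = 74 - 1*149 = 74 - 149 = -75)
h(-34)/12062 = -75/12062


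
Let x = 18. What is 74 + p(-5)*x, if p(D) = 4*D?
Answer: -286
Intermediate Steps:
74 + p(-5)*x = 74 + (4*(-5))*18 = 74 - 20*18 = 74 - 360 = -286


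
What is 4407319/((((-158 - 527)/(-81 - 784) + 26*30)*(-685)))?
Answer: -762466187/92527745 ≈ -8.2404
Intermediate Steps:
4407319/((((-158 - 527)/(-81 - 784) + 26*30)*(-685))) = 4407319/(((-685/(-865) + 780)*(-685))) = 4407319/(((-685*(-1/865) + 780)*(-685))) = 4407319/(((137/173 + 780)*(-685))) = 4407319/(((135077/173)*(-685))) = 4407319/(-92527745/173) = 4407319*(-173/92527745) = -762466187/92527745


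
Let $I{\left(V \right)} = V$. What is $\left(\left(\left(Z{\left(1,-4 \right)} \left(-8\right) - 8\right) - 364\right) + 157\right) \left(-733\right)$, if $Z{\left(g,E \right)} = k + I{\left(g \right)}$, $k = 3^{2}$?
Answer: $216235$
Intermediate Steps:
$k = 9$
$Z{\left(g,E \right)} = 9 + g$
$\left(\left(\left(Z{\left(1,-4 \right)} \left(-8\right) - 8\right) - 364\right) + 157\right) \left(-733\right) = \left(\left(\left(\left(9 + 1\right) \left(-8\right) - 8\right) - 364\right) + 157\right) \left(-733\right) = \left(\left(\left(10 \left(-8\right) - 8\right) - 364\right) + 157\right) \left(-733\right) = \left(\left(\left(-80 - 8\right) - 364\right) + 157\right) \left(-733\right) = \left(\left(-88 - 364\right) + 157\right) \left(-733\right) = \left(-452 + 157\right) \left(-733\right) = \left(-295\right) \left(-733\right) = 216235$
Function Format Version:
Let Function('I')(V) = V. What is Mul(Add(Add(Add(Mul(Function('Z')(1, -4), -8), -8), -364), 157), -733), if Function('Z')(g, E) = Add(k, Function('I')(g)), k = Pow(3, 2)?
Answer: 216235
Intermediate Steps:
k = 9
Function('Z')(g, E) = Add(9, g)
Mul(Add(Add(Add(Mul(Function('Z')(1, -4), -8), -8), -364), 157), -733) = Mul(Add(Add(Add(Mul(Add(9, 1), -8), -8), -364), 157), -733) = Mul(Add(Add(Add(Mul(10, -8), -8), -364), 157), -733) = Mul(Add(Add(Add(-80, -8), -364), 157), -733) = Mul(Add(Add(-88, -364), 157), -733) = Mul(Add(-452, 157), -733) = Mul(-295, -733) = 216235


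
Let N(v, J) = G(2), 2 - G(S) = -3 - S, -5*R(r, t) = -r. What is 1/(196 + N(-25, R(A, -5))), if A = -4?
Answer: 1/203 ≈ 0.0049261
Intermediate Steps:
R(r, t) = r/5 (R(r, t) = -(-1)*r/5 = r/5)
G(S) = 5 + S (G(S) = 2 - (-3 - S) = 2 + (3 + S) = 5 + S)
N(v, J) = 7 (N(v, J) = 5 + 2 = 7)
1/(196 + N(-25, R(A, -5))) = 1/(196 + 7) = 1/203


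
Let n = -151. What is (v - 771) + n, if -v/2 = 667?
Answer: -2256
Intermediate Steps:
v = -1334 (v = -2*667 = -1334)
(v - 771) + n = (-1334 - 771) - 151 = -2105 - 151 = -2256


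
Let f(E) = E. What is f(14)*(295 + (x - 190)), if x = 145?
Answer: 3500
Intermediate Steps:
f(14)*(295 + (x - 190)) = 14*(295 + (145 - 190)) = 14*(295 - 45) = 14*250 = 3500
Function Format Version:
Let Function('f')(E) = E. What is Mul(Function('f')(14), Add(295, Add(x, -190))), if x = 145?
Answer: 3500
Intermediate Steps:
Mul(Function('f')(14), Add(295, Add(x, -190))) = Mul(14, Add(295, Add(145, -190))) = Mul(14, Add(295, -45)) = Mul(14, 250) = 3500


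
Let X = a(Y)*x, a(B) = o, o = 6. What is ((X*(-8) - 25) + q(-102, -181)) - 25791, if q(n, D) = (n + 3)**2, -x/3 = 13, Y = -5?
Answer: -14143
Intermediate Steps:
a(B) = 6
x = -39 (x = -3*13 = -39)
X = -234 (X = 6*(-39) = -234)
q(n, D) = (3 + n)**2
((X*(-8) - 25) + q(-102, -181)) - 25791 = ((-234*(-8) - 25) + (3 - 102)**2) - 25791 = ((1872 - 25) + (-99)**2) - 25791 = (1847 + 9801) - 25791 = 11648 - 25791 = -14143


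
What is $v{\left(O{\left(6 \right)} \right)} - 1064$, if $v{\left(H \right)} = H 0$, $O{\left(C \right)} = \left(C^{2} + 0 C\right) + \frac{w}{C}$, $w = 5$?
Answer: $-1064$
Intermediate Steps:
$O{\left(C \right)} = C^{2} + \frac{5}{C}$ ($O{\left(C \right)} = \left(C^{2} + 0 C\right) + \frac{5}{C} = \left(C^{2} + 0\right) + \frac{5}{C} = C^{2} + \frac{5}{C}$)
$v{\left(H \right)} = 0$
$v{\left(O{\left(6 \right)} \right)} - 1064 = 0 - 1064 = -1064$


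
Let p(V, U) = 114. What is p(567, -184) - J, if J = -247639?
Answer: 247753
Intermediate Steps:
p(567, -184) - J = 114 - 1*(-247639) = 114 + 247639 = 247753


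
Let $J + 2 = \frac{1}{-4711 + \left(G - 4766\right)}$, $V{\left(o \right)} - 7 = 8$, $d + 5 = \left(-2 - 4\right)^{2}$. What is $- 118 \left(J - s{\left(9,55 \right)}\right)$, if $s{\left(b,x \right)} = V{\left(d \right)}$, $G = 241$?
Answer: $\frac{9263767}{4618} \approx 2006.0$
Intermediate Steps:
$d = 31$ ($d = -5 + \left(-2 - 4\right)^{2} = -5 + \left(-6\right)^{2} = -5 + 36 = 31$)
$V{\left(o \right)} = 15$ ($V{\left(o \right)} = 7 + 8 = 15$)
$s{\left(b,x \right)} = 15$
$J = - \frac{18473}{9236}$ ($J = -2 + \frac{1}{-4711 + \left(241 - 4766\right)} = -2 + \frac{1}{-4711 - 4525} = -2 + \frac{1}{-9236} = -2 - \frac{1}{9236} = - \frac{18473}{9236} \approx -2.0001$)
$- 118 \left(J - s{\left(9,55 \right)}\right) = - 118 \left(- \frac{18473}{9236} - 15\right) = \left(-118\right) \left(- \frac{157013}{9236}\right) = \frac{9263767}{4618}$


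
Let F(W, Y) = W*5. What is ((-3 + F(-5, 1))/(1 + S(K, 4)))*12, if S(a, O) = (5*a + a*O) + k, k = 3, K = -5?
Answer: 336/41 ≈ 8.1951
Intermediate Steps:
F(W, Y) = 5*W
S(a, O) = 3 + 5*a + O*a (S(a, O) = (5*a + a*O) + 3 = (5*a + O*a) + 3 = 3 + 5*a + O*a)
((-3 + F(-5, 1))/(1 + S(K, 4)))*12 = ((-3 + 5*(-5))/(1 + (3 + 5*(-5) + 4*(-5))))*12 = ((-3 - 25)/(1 + (3 - 25 - 20)))*12 = -28/(1 - 42)*12 = -28/(-41)*12 = -28*(-1/41)*12 = (28/41)*12 = 336/41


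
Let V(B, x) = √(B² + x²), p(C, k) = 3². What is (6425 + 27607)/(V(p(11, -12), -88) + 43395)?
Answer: 36920466/47077955 - 4254*√313/47077955 ≈ 0.78264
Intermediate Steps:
p(C, k) = 9
(6425 + 27607)/(V(p(11, -12), -88) + 43395) = (6425 + 27607)/(√(9² + (-88)²) + 43395) = 34032/(√(81 + 7744) + 43395) = 34032/(√7825 + 43395) = 34032/(5*√313 + 43395) = 34032/(43395 + 5*√313)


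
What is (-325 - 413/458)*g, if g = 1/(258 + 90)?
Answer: -5147/5496 ≈ -0.93650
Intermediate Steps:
g = 1/348 ≈ 0.0028736
(-325 - 413/458)*g = (-325 - 413/458)*(1/348) = -149263/458*1/348 = -5147/5496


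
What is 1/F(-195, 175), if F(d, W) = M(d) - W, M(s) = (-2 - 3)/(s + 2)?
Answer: -193/33770 ≈ -0.0057151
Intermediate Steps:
M(s) = -5/(2 + s)
F(d, W) = -W - 5/(2 + d) (F(d, W) = -5/(2 + d) - W = -W - 5/(2 + d))
1/F(-195, 175) = 1/((-5 - 1*175*(2 - 195))/(2 - 195)) = 1/((-5 - 1*175*(-193))/(-193)) = 1/(-(-5 + 33775)/193) = 1/(-1/193*33770) = 1/(-33770/193) = -193/33770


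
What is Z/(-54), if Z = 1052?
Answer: -526/27 ≈ -19.481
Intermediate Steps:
Z/(-54) = 1052/(-54) = 1052*(-1/54) = -526/27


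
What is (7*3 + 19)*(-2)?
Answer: -80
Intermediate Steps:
(7*3 + 19)*(-2) = (21 + 19)*(-2) = 40*(-2) = -80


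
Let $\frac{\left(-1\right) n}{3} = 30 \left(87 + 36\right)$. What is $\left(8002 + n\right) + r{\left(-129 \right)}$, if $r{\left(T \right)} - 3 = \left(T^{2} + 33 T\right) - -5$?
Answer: $9324$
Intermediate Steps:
$n = -11070$ ($n = - 3 \cdot 30 \left(87 + 36\right) = - 3 \cdot 30 \cdot 123 = \left(-3\right) 3690 = -11070$)
$r{\left(T \right)} = 8 + T^{2} + 33 T$ ($r{\left(T \right)} = 3 - \left(-5 - T^{2} - 33 T\right) = 3 + \left(\left(T^{2} + 33 T\right) + 5\right) = 3 + \left(5 + T^{2} + 33 T\right) = 8 + T^{2} + 33 T$)
$\left(8002 + n\right) + r{\left(-129 \right)} = \left(8002 - 11070\right) + \left(8 + \left(-129\right)^{2} + 33 \left(-129\right)\right) = -3068 + \left(8 + 16641 - 4257\right) = -3068 + 12392 = 9324$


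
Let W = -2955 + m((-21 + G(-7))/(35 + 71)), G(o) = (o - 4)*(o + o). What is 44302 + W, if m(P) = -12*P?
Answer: 2190593/53 ≈ 41332.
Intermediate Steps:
G(o) = 2*o*(-4 + o) (G(o) = (-4 + o)*(2*o) = 2*o*(-4 + o))
W = -157413/53 (W = -2955 - 12*(-21 + 2*(-7)*(-4 - 7))/(35 + 71) = -2955 - 12*(-21 + 2*(-7)*(-11))/106 = -2955 - 12*(-21 + 154)/106 = -2955 - 1596/106 = -2955 - 12*133/106 = -2955 - 798/53 = -157413/53 ≈ -2970.1)
44302 + W = 44302 - 157413/53 = 2190593/53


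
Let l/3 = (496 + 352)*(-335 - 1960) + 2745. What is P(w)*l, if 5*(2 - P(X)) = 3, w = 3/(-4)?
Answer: -8162343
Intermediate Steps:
w = -¾ (w = 3*(-¼) = -¾ ≈ -0.75000)
P(X) = 7/5 (P(X) = 2 - ⅕*3 = 2 - ⅗ = 7/5)
l = -5830245 (l = 3*((496 + 352)*(-335 - 1960) + 2745) = 3*(848*(-2295) + 2745) = 3*(-1946160 + 2745) = 3*(-1943415) = -5830245)
P(w)*l = (7/5)*(-5830245) = -8162343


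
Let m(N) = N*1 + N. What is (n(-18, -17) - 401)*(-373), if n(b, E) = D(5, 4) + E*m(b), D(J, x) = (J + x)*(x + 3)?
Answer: -102202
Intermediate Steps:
D(J, x) = (3 + x)*(J + x) (D(J, x) = (J + x)*(3 + x) = (3 + x)*(J + x))
m(N) = 2*N (m(N) = N + N = 2*N)
n(b, E) = 63 + 2*E*b (n(b, E) = (4**2 + 3*5 + 3*4 + 5*4) + E*(2*b) = (16 + 15 + 12 + 20) + 2*E*b = 63 + 2*E*b)
(n(-18, -17) - 401)*(-373) = ((63 + 2*(-17)*(-18)) - 401)*(-373) = ((63 + 612) - 401)*(-373) = (675 - 401)*(-373) = 274*(-373) = -102202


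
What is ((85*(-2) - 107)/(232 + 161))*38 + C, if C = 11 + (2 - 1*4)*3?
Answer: -8561/393 ≈ -21.784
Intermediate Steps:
C = 5 (C = 11 + (2 - 4)*3 = 11 - 2*3 = 11 - 6 = 5)
((85*(-2) - 107)/(232 + 161))*38 + C = ((85*(-2) - 107)/(232 + 161))*38 + 5 = ((-170 - 107)/393)*38 + 5 = -277*1/393*38 + 5 = -277/393*38 + 5 = -10526/393 + 5 = -8561/393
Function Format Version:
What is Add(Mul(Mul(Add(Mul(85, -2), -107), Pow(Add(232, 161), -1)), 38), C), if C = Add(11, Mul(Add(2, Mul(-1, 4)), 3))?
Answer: Rational(-8561, 393) ≈ -21.784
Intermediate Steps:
C = 5 (C = Add(11, Mul(Add(2, -4), 3)) = Add(11, Mul(-2, 3)) = Add(11, -6) = 5)
Add(Mul(Mul(Add(Mul(85, -2), -107), Pow(Add(232, 161), -1)), 38), C) = Add(Mul(Mul(Add(Mul(85, -2), -107), Pow(Add(232, 161), -1)), 38), 5) = Add(Mul(Mul(Add(-170, -107), Pow(393, -1)), 38), 5) = Add(Mul(Mul(-277, Rational(1, 393)), 38), 5) = Add(Mul(Rational(-277, 393), 38), 5) = Add(Rational(-10526, 393), 5) = Rational(-8561, 393)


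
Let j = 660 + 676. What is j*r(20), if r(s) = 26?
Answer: 34736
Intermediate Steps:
j = 1336
j*r(20) = 1336*26 = 34736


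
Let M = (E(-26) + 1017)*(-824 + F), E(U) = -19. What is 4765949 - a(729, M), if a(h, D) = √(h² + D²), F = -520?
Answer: 4765949 - 3*√199902045865 ≈ 3.4246e+6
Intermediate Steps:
M = -1341312 (M = (-19 + 1017)*(-824 - 520) = 998*(-1344) = -1341312)
a(h, D) = √(D² + h²)
4765949 - a(729, M) = 4765949 - √((-1341312)² + 729²) = 4765949 - √(1799117881344 + 531441) = 4765949 - √1799118412785 = 4765949 - 3*√199902045865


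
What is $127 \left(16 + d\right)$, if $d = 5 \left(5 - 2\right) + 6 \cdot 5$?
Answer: $7747$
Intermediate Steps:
$d = 45$ ($d = 5 \cdot 3 + 30 = 15 + 30 = 45$)
$127 \left(16 + d\right) = 127 \left(16 + 45\right) = 127 \cdot 61 = 7747$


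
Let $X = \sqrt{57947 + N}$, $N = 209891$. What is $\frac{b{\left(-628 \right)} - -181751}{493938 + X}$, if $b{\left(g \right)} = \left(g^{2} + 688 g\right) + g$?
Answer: $\frac{35425974267}{121987240003} - \frac{143443 \sqrt{267838}}{243974480006} \approx 0.2901$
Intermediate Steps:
$b{\left(g \right)} = g^{2} + 689 g$
$X = \sqrt{267838}$ ($X = \sqrt{57947 + 209891} = \sqrt{267838} \approx 517.53$)
$\frac{b{\left(-628 \right)} - -181751}{493938 + X} = \frac{- 628 \left(689 - 628\right) - -181751}{493938 + \sqrt{267838}} = \frac{\left(-628\right) 61 + \left(-21906 + 203657\right)}{493938 + \sqrt{267838}} = \frac{-38308 + 181751}{493938 + \sqrt{267838}} = \frac{143443}{493938 + \sqrt{267838}}$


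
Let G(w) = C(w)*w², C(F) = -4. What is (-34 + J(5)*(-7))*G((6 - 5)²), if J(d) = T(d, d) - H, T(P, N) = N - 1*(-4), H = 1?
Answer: 360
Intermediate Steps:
T(P, N) = 4 + N (T(P, N) = N + 4 = 4 + N)
G(w) = -4*w²
J(d) = 3 + d (J(d) = (4 + d) - 1*1 = (4 + d) - 1 = 3 + d)
(-34 + J(5)*(-7))*G((6 - 5)²) = (-34 + (3 + 5)*(-7))*(-4*(6 - 5)⁴) = (-34 + 8*(-7))*(-4*(1²)²) = (-34 - 56)*(-4*1²) = -(-360) = -90*(-4) = 360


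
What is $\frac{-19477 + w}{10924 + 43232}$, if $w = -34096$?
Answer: $- \frac{53573}{54156} \approx -0.98923$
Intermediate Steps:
$\frac{-19477 + w}{10924 + 43232} = \frac{-19477 - 34096}{10924 + 43232} = - \frac{53573}{54156}$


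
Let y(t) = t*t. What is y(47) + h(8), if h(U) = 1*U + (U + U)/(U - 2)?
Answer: 6659/3 ≈ 2219.7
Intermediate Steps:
h(U) = U + 2*U/(-2 + U) (h(U) = U + (2*U)/(-2 + U) = U + 2*U/(-2 + U))
y(t) = t²
y(47) + h(8) = 47² + 8²/(-2 + 8) = 2209 + 64/6 = 2209 + 64*(⅙) = 2209 + 32/3 = 6659/3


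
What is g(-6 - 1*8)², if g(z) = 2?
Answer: 4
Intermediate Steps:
g(-6 - 1*8)² = 2² = 4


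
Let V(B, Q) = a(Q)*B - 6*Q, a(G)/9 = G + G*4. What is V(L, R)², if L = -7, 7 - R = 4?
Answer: 927369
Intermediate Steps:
a(G) = 45*G (a(G) = 9*(G + G*4) = 9*(G + 4*G) = 9*(5*G) = 45*G)
R = 3 (R = 7 - 1*4 = 7 - 4 = 3)
V(B, Q) = -6*Q + 45*B*Q (V(B, Q) = (45*Q)*B - 6*Q = 45*B*Q - 6*Q = -6*Q + 45*B*Q)
V(L, R)² = (3*3*(-2 + 15*(-7)))² = (3*3*(-2 - 105))² = (3*3*(-107))² = (-963)² = 927369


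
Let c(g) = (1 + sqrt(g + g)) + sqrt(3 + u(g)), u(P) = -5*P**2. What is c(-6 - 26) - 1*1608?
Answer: -1607 + 8*I + I*sqrt(5117) ≈ -1607.0 + 79.533*I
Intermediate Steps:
c(g) = 1 + sqrt(3 - 5*g**2) + sqrt(2)*sqrt(g) (c(g) = (1 + sqrt(g + g)) + sqrt(3 - 5*g**2) = (1 + sqrt(2*g)) + sqrt(3 - 5*g**2) = (1 + sqrt(2)*sqrt(g)) + sqrt(3 - 5*g**2) = 1 + sqrt(3 - 5*g**2) + sqrt(2)*sqrt(g))
c(-6 - 26) - 1*1608 = (1 + sqrt(3 - 5*(-6 - 26)**2) + sqrt(2)*sqrt(-6 - 26)) - 1*1608 = (1 + sqrt(3 - 5*(-32)**2) + sqrt(2)*sqrt(-32)) - 1608 = (1 + sqrt(3 - 5*1024) + sqrt(2)*(4*I*sqrt(2))) - 1608 = (1 + sqrt(3 - 5120) + 8*I) - 1608 = (1 + sqrt(-5117) + 8*I) - 1608 = (1 + I*sqrt(5117) + 8*I) - 1608 = (1 + 8*I + I*sqrt(5117)) - 1608 = -1607 + 8*I + I*sqrt(5117)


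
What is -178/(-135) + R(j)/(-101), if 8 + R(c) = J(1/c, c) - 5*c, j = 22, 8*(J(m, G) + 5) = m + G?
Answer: 6021133/2399760 ≈ 2.5091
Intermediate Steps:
J(m, G) = -5 + G/8 + m/8 (J(m, G) = -5 + (m + G)/8 = -5 + (G + m)/8 = -5 + (G/8 + m/8) = -5 + G/8 + m/8)
R(c) = -13 - 39*c/8 + 1/(8*c) (R(c) = -8 + ((-5 + c/8 + 1/(8*c)) - 5*c) = -8 + (-5 - 39*c/8 + 1/(8*c)) = -13 - 39*c/8 + 1/(8*c))
-178/(-135) + R(j)/(-101) = -178/(-135) + (-13 - 39/8*22 + (⅛)/22)/(-101) = -178*(-1/135) + (-13 - 429/4 + (⅛)*(1/22))*(-1/101) = 178/135 + (-13 - 429/4 + 1/176)*(-1/101) = 178/135 - 21163/176*(-1/101) = 178/135 + 21163/17776 = 6021133/2399760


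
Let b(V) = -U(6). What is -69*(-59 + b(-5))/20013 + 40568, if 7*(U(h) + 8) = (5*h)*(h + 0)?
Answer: 1894416247/46697 ≈ 40568.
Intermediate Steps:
U(h) = -8 + 5*h²/7 (U(h) = -8 + ((5*h)*(h + 0))/7 = -8 + ((5*h)*h)/7 = -8 + (5*h²)/7 = -8 + 5*h²/7)
b(V) = -124/7 (b(V) = -(-8 + (5/7)*6²) = -(-8 + (5/7)*36) = -(-8 + 180/7) = -1*124/7 = -124/7)
-69*(-59 + b(-5))/20013 + 40568 = -69*(-59 - 124/7)/20013 + 40568 = -69*(-537/7)*(1/20013) + 40568 = (37053/7)*(1/20013) + 40568 = 12351/46697 + 40568 = 1894416247/46697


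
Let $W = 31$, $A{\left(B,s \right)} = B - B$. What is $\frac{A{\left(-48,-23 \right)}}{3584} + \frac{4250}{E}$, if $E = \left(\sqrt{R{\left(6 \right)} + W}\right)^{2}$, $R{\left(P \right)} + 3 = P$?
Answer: $125$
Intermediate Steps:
$R{\left(P \right)} = -3 + P$
$A{\left(B,s \right)} = 0$
$E = 34$ ($E = \left(\sqrt{\left(-3 + 6\right) + 31}\right)^{2} = \left(\sqrt{3 + 31}\right)^{2} = \left(\sqrt{34}\right)^{2} = 34$)
$\frac{A{\left(-48,-23 \right)}}{3584} + \frac{4250}{E} = \frac{0}{3584} + \frac{4250}{34} = 0 \cdot \frac{1}{3584} + 4250 \cdot \frac{1}{34} = 0 + 125 = 125$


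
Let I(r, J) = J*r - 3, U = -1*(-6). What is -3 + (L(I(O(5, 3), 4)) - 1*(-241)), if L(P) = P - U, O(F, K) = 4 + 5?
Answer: 265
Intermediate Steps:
O(F, K) = 9
U = 6
I(r, J) = -3 + J*r
L(P) = -6 + P (L(P) = P - 1*6 = P - 6 = -6 + P)
-3 + (L(I(O(5, 3), 4)) - 1*(-241)) = -3 + ((-6 + (-3 + 4*9)) - 1*(-241)) = -3 + ((-6 + (-3 + 36)) + 241) = -3 + ((-6 + 33) + 241) = -3 + (27 + 241) = -3 + 268 = 265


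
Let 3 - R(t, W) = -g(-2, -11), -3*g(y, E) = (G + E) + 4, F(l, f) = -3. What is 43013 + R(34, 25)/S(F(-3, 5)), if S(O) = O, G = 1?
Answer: 129034/3 ≈ 43011.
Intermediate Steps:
g(y, E) = -5/3 - E/3 (g(y, E) = -((1 + E) + 4)/3 = -(5 + E)/3 = -5/3 - E/3)
R(t, W) = 5 (R(t, W) = 3 - (-1)*(-5/3 - 1/3*(-11)) = 3 - (-1)*(-5/3 + 11/3) = 3 - (-1)*2 = 3 - 1*(-2) = 3 + 2 = 5)
43013 + R(34, 25)/S(F(-3, 5)) = 43013 + 5/(-3) = 43013 + 5*(-1/3) = 43013 - 5/3 = 129034/3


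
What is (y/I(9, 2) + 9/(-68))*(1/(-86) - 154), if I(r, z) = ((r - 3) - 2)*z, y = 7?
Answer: -1337745/11696 ≈ -114.38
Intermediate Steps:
I(r, z) = z*(-5 + r) (I(r, z) = ((-3 + r) - 2)*z = (-5 + r)*z = z*(-5 + r))
(y/I(9, 2) + 9/(-68))*(1/(-86) - 154) = (7/((2*(-5 + 9))) + 9/(-68))*(1/(-86) - 154) = (7/((2*4)) + 9*(-1/68))*(-1/86 - 154) = (7/8 - 9/68)*(-13245/86) = (101/136)*(-13245/86) = -1337745/11696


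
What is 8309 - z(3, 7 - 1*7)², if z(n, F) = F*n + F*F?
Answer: 8309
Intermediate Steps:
z(n, F) = F² + F*n (z(n, F) = F*n + F² = F² + F*n)
8309 - z(3, 7 - 1*7)² = 8309 - ((7 - 1*7)*((7 - 1*7) + 3))² = 8309 - ((7 - 7)*((7 - 7) + 3))² = 8309 - (0*(0 + 3))² = 8309 - (0*3)² = 8309 - 1*0² = 8309 - 1*0 = 8309 + 0 = 8309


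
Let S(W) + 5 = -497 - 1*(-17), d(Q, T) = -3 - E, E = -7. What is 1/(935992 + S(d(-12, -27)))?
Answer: 1/935507 ≈ 1.0689e-6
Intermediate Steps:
d(Q, T) = 4 (d(Q, T) = -3 - 1*(-7) = -3 + 7 = 4)
S(W) = -485 (S(W) = -5 + (-497 - 1*(-17)) = -5 + (-497 + 17) = -5 - 480 = -485)
1/(935992 + S(d(-12, -27))) = 1/(935992 - 485) = 1/935507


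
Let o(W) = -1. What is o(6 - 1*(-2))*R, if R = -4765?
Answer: 4765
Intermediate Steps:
o(6 - 1*(-2))*R = -1*(-4765) = 4765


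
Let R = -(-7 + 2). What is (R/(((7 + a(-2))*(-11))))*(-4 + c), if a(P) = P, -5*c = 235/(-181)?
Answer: 677/1991 ≈ 0.34003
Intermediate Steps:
c = 47/181 (c = -47/(-181) = -47*(-1)/181 = -⅕*(-235/181) = 47/181 ≈ 0.25967)
R = 5 (R = -1*(-5) = 5)
(R/(((7 + a(-2))*(-11))))*(-4 + c) = (5/(((7 - 2)*(-11))))*(-4 + 47/181) = (5/((5*(-11))))*(-677/181) = (5/(-55))*(-677/181) = (5*(-1/55))*(-677/181) = -1/11*(-677/181) = 677/1991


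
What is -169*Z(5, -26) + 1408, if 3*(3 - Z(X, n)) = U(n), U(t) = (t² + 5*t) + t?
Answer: 90583/3 ≈ 30194.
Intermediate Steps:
U(t) = t² + 6*t
Z(X, n) = 3 - n*(6 + n)/3
-169*Z(5, -26) + 1408 = -169*(3 - ⅓*(-26)*(6 - 26)) + 1408 = -169*(3 - ⅓*(-26)*(-20)) + 1408 = -169*(3 - 520/3) + 1408 = -169*(-511/3) + 1408 = 86359/3 + 1408 = 90583/3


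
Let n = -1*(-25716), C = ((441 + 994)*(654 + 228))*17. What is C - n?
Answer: 21490674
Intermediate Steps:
C = 21516390 (C = (1435*882)*17 = 1265670*17 = 21516390)
n = 25716
C - n = 21516390 - 1*25716 = 21516390 - 25716 = 21490674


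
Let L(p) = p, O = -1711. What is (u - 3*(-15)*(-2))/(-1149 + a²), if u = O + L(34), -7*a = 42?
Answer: 589/371 ≈ 1.5876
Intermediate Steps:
a = -6 (a = -⅐*42 = -6)
u = -1677 (u = -1711 + 34 = -1677)
(u - 3*(-15)*(-2))/(-1149 + a²) = (-1677 - 3*(-15)*(-2))/(-1149 + (-6)²) = (-1677 + 45*(-2))/(-1149 + 36) = (-1677 - 90)/(-1113) = -1767*(-1/1113) = 589/371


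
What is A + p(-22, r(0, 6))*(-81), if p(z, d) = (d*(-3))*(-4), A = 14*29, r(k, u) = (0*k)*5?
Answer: 406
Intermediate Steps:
r(k, u) = 0 (r(k, u) = 0*5 = 0)
A = 406
p(z, d) = 12*d (p(z, d) = -3*d*(-4) = 12*d)
A + p(-22, r(0, 6))*(-81) = 406 + (12*0)*(-81) = 406 + 0*(-81) = 406 + 0 = 406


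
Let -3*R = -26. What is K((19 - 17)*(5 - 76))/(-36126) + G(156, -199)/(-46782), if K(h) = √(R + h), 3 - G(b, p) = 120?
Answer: 13/5198 - 10*I*√3/54189 ≈ 0.002501 - 0.00031963*I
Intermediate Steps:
R = 26/3 (R = -⅓*(-26) = 26/3 ≈ 8.6667)
G(b, p) = -117 (G(b, p) = 3 - 1*120 = 3 - 120 = -117)
K(h) = √(26/3 + h)
K((19 - 17)*(5 - 76))/(-36126) + G(156, -199)/(-46782) = (√(78 + 9*((19 - 17)*(5 - 76)))/3)/(-36126) - 117/(-46782) = (√(78 + 9*(2*(-71)))/3)*(-1/36126) - 117*(-1/46782) = (√(78 + 9*(-142))/3)*(-1/36126) + 13/5198 = (√(78 - 1278)/3)*(-1/36126) + 13/5198 = (√(-1200)/3)*(-1/36126) + 13/5198 = ((20*I*√3)/3)*(-1/36126) + 13/5198 = (20*I*√3/3)*(-1/36126) + 13/5198 = -10*I*√3/54189 + 13/5198 = 13/5198 - 10*I*√3/54189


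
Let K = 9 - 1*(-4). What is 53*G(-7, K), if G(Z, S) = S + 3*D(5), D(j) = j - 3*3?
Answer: 53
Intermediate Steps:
K = 13 (K = 9 + 4 = 13)
D(j) = -9 + j (D(j) = j - 9 = -9 + j)
G(Z, S) = -12 + S (G(Z, S) = S + 3*(-9 + 5) = S + 3*(-4) = S - 12 = -12 + S)
53*G(-7, K) = 53*(-12 + 13) = 53*1 = 53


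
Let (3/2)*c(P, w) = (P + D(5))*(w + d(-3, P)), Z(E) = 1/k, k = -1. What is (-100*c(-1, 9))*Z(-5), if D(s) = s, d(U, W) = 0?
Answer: 2400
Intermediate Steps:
Z(E) = -1 (Z(E) = 1/(-1) = -1)
c(P, w) = 2*w*(5 + P)/3 (c(P, w) = 2*((P + 5)*(w + 0))/3 = 2*((5 + P)*w)/3 = 2*(w*(5 + P))/3 = 2*w*(5 + P)/3)
(-100*c(-1, 9))*Z(-5) = -200*9*(5 - 1)/3*(-1) = -200*9*4/3*(-1) = -100*24*(-1) = -2400*(-1) = 2400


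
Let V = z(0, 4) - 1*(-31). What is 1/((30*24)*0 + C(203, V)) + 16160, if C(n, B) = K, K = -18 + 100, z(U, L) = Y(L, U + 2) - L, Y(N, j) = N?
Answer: 1325121/82 ≈ 16160.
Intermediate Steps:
z(U, L) = 0 (z(U, L) = L - L = 0)
V = 31 (V = 0 - 1*(-31) = 0 + 31 = 31)
K = 82
C(n, B) = 82
1/((30*24)*0 + C(203, V)) + 16160 = 1/((30*24)*0 + 82) + 16160 = 1/(720*0 + 82) + 16160 = 1/(0 + 82) + 16160 = 1/82 + 16160 = 1325121/82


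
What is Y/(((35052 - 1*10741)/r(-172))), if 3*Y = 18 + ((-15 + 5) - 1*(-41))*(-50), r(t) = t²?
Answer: -45322688/72933 ≈ -621.43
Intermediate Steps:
Y = -1532/3 (Y = (18 + ((-15 + 5) - 1*(-41))*(-50))/3 = (18 + (-10 + 41)*(-50))/3 = (18 + 31*(-50))/3 = (18 - 1550)/3 = (⅓)*(-1532) = -1532/3 ≈ -510.67)
Y/(((35052 - 1*10741)/r(-172))) = -1532*29584/(35052 - 1*10741)/3 = -1532*29584/(35052 - 10741)/3 = -1532/(3*(24311*(1/29584))) = -1532/(3*24311/29584) = -1532/3*29584/24311 = -45322688/72933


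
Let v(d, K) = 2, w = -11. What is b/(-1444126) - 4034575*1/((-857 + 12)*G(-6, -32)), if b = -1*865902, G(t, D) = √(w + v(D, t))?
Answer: 432951/722063 - 806915*I/507 ≈ 0.5996 - 1591.5*I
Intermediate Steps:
G(t, D) = 3*I (G(t, D) = √(-11 + 2) = √(-9) = 3*I)
b = -865902
b/(-1444126) - 4034575*1/((-857 + 12)*G(-6, -32)) = -865902/(-1444126) - 4034575*(-I/(3*(-857 + 12))) = -865902*(-1/1444126) - 4034575*I/2535 = 432951/722063 - 4034575*I/2535 = 432951/722063 - 806915*I/507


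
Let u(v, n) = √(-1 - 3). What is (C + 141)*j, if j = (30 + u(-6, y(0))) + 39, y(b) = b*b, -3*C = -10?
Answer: 9959 + 866*I/3 ≈ 9959.0 + 288.67*I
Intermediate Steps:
C = 10/3 (C = -⅓*(-10) = 10/3 ≈ 3.3333)
y(b) = b²
u(v, n) = 2*I (u(v, n) = √(-4) = 2*I)
j = 69 + 2*I (j = (30 + 2*I) + 39 = 69 + 2*I ≈ 69.0 + 2.0*I)
(C + 141)*j = (10/3 + 141)*(69 + 2*I) = 433*(69 + 2*I)/3 = 9959 + 866*I/3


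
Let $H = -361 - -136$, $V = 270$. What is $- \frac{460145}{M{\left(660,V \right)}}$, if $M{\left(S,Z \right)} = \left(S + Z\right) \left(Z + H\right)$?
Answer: $- \frac{92029}{8370} \approx -10.995$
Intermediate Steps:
$H = -225$ ($H = -361 + 136 = -225$)
$M{\left(S,Z \right)} = \left(-225 + Z\right) \left(S + Z\right)$ ($M{\left(S,Z \right)} = \left(S + Z\right) \left(Z - 225\right) = \left(S + Z\right) \left(-225 + Z\right) = \left(-225 + Z\right) \left(S + Z\right)$)
$- \frac{460145}{M{\left(660,V \right)}} = - \frac{460145}{270^{2} - 148500 - 60750 + 660 \cdot 270} = - \frac{460145}{72900 - 148500 - 60750 + 178200} = - \frac{460145}{41850} = \left(-460145\right) \frac{1}{41850} = - \frac{92029}{8370}$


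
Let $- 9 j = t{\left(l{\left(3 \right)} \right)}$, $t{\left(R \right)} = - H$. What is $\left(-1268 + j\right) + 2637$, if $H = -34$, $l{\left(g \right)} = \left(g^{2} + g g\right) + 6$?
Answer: $\frac{12287}{9} \approx 1365.2$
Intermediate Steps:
$l{\left(g \right)} = 6 + 2 g^{2}$ ($l{\left(g \right)} = \left(g^{2} + g^{2}\right) + 6 = 2 g^{2} + 6 = 6 + 2 g^{2}$)
$t{\left(R \right)} = 34$ ($t{\left(R \right)} = \left(-1\right) \left(-34\right) = 34$)
$j = - \frac{34}{9}$ ($j = \left(- \frac{1}{9}\right) 34 = - \frac{34}{9} \approx -3.7778$)
$\left(-1268 + j\right) + 2637 = \left(-1268 - \frac{34}{9}\right) + 2637 = - \frac{11446}{9} + 2637 = \frac{12287}{9}$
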